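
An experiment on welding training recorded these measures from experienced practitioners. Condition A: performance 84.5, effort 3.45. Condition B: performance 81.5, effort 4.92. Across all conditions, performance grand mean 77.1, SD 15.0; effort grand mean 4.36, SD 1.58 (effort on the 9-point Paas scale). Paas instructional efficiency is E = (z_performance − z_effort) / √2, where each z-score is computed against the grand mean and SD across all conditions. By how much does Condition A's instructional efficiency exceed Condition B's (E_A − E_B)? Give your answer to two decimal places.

Condition A: z_P = (84.5 − 77.1)/15.0 = 0.4933; z_E = (3.45 − 4.36)/1.58 = -0.5759; E_A = (0.4933 − (-0.5759))/√2 = 0.7560.
Condition B: z_P = (81.5 − 77.1)/15.0 = 0.2933; z_E = (4.92 − 4.36)/1.58 = 0.3544; E_B = (0.2933 − 0.3544)/√2 = -0.0432.
E_A − E_B = 0.7560 − (-0.0432) = 0.7992 ≈ 0.80.

0.80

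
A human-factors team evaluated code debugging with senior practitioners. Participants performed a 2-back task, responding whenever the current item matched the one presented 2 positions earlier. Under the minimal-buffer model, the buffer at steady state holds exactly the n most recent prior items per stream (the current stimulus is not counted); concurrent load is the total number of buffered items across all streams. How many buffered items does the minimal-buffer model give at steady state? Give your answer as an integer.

2

The buffer holds the 2 most recent prior items.
Steady-state concurrent load = 2 items.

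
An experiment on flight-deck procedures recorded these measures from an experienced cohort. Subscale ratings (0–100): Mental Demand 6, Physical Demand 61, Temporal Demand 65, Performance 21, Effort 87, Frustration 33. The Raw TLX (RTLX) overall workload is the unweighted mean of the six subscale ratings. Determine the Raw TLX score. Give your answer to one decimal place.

Sum of ratings = 6 + 61 + 65 + 21 + 87 + 33 = 273.
RTLX = 273 / 6 = 45.5000 ≈ 45.5.

45.5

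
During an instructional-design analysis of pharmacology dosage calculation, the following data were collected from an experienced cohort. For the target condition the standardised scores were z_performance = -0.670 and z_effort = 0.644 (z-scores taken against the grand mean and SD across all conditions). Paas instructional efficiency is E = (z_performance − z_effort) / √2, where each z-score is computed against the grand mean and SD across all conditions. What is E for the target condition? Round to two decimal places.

z_P − z_E = -0.670 − 0.644 = -1.3140.
E = -1.3140 / √2 = -1.3140 / 1.41421 = -0.9291 ≈ -0.93.

-0.93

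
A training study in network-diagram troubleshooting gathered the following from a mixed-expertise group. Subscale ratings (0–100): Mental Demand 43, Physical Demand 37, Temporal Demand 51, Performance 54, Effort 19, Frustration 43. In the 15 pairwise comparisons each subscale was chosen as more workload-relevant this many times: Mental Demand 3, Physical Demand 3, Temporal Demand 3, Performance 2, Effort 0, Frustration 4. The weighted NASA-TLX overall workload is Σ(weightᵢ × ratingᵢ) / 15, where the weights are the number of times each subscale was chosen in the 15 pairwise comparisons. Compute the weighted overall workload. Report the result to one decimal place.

44.9

The tallies are the weights (they sum to 15).
Weighted sum = 3·43 + 3·37 + 3·51 + 2·54 + 0·19 + 4·43
            = 129 + 111 + 153 + 108 + 0 + 172 = 673.
Overall workload = 673 / 15 = 44.8667 ≈ 44.9.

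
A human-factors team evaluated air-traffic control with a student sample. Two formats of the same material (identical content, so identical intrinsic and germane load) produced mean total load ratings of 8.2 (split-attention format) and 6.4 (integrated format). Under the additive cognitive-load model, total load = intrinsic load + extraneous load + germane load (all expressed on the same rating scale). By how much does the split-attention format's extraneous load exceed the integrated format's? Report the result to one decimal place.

Intrinsic and germane load are equal across formats, so the difference in total load equals the difference in extraneous load.
Extraneous-load difference = 8.2 − 6.4 = 1.8.

1.8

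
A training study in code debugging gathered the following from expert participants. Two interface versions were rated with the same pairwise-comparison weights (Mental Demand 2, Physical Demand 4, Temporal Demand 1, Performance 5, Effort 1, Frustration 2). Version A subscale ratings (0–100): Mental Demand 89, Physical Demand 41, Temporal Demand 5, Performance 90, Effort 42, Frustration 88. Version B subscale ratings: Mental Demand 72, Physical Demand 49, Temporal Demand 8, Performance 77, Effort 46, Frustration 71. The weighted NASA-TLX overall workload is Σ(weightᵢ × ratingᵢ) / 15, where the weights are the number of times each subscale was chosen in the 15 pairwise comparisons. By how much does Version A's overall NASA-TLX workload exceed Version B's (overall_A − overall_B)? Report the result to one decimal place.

6.3

Version A weighted sum = 2·89 + 4·41 + 1·5 + 5·90 + 1·42 + 2·88 = 178 + 164 + 5 + 450 + 42 + 176 = 1015; overall_A = 1015/15 = 67.6667.
Version B weighted sum = 2·72 + 4·49 + 1·8 + 5·77 + 1·46 + 2·71 = 144 + 196 + 8 + 385 + 46 + 142 = 921; overall_B = 921/15 = 61.4000.
Difference = 67.6667 − 61.4000 = 6.2667 ≈ 6.3.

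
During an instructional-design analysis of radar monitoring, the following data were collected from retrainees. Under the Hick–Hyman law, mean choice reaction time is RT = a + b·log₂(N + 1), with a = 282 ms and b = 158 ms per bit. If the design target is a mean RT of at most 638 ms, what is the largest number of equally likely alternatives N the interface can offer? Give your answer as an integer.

3

Set 282 + 158·log₂(N + 1) ≤ 638.
log₂(N + 1) ≤ (638 − 282) / 158 = 2.2532.
N + 1 ≤ 2^2.2532 = 4.7674.
N ≤ 3.7674, so the largest integer N is 3.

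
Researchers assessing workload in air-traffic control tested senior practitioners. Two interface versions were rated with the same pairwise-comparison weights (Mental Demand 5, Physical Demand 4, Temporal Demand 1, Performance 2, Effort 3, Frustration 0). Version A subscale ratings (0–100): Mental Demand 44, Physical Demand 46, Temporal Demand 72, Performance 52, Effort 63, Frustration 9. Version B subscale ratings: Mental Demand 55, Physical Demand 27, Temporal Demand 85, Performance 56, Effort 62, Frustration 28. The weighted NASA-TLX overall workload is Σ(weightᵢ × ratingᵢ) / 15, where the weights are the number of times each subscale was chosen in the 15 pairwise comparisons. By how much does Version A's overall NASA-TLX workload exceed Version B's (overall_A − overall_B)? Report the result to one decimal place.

0.2

Version A weighted sum = 5·44 + 4·46 + 1·72 + 2·52 + 3·63 + 0·9 = 220 + 184 + 72 + 104 + 189 + 0 = 769; overall_A = 769/15 = 51.2667.
Version B weighted sum = 5·55 + 4·27 + 1·85 + 2·56 + 3·62 + 0·28 = 275 + 108 + 85 + 112 + 186 + 0 = 766; overall_B = 766/15 = 51.0667.
Difference = 51.2667 − 51.0667 = 0.2000 ≈ 0.2.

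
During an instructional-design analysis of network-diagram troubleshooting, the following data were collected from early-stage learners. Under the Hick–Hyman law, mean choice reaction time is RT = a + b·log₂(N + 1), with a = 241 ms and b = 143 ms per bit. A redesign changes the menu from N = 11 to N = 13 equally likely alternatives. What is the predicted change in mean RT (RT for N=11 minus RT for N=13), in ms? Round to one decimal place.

-31.8

RT(11) = 241 + 143·log₂(12) = 241 + 143·3.5850 = 753.6550 ms.
RT(13) = 241 + 143·log₂(14) = 241 + 143·3.8074 = 785.4582 ms.
Difference = 753.6550 − 785.4582 = -31.8032 ≈ -31.8 ms.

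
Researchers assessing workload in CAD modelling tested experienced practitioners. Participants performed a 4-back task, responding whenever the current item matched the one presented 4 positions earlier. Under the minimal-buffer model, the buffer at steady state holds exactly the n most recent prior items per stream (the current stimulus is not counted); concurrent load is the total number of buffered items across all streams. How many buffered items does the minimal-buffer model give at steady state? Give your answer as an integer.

The buffer holds the 4 most recent prior items.
Steady-state concurrent load = 4 items.

4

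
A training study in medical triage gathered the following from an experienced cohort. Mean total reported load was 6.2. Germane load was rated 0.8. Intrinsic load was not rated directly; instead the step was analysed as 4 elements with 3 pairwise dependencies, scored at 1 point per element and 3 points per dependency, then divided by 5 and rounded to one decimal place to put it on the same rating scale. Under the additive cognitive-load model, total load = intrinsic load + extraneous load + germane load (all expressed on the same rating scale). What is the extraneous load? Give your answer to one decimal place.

Intrinsic (element-interactivity): (4 × 1 + 3 × 3) / 5 = 13 / 5 = 2.6000 → 2.6.
extraneous load = total − intrinsic − germane
             = 6.2 − 2.6 − 0.8 = 2.8.

2.8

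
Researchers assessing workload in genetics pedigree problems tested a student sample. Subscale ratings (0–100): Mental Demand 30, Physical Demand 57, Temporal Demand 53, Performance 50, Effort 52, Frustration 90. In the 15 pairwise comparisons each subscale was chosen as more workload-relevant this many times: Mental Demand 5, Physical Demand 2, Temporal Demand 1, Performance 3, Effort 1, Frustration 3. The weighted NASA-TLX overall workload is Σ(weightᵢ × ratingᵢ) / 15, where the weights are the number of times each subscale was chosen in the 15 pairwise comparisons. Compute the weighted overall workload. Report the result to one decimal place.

52.6

The tallies are the weights (they sum to 15).
Weighted sum = 5·30 + 2·57 + 1·53 + 3·50 + 1·52 + 3·90
            = 150 + 114 + 53 + 150 + 52 + 270 = 789.
Overall workload = 789 / 15 = 52.6000 ≈ 52.6.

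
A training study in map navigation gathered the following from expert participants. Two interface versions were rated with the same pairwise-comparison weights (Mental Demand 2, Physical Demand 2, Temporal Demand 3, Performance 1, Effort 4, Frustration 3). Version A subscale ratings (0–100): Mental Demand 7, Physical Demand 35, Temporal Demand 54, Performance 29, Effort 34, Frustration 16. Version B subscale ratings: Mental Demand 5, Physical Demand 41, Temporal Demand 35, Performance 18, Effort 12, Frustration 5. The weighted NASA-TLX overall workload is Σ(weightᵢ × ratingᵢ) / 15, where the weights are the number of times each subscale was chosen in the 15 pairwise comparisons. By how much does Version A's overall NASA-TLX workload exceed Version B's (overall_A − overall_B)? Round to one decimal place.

12.1

Version A weighted sum = 2·7 + 2·35 + 3·54 + 1·29 + 4·34 + 3·16 = 14 + 70 + 162 + 29 + 136 + 48 = 459; overall_A = 459/15 = 30.6000.
Version B weighted sum = 2·5 + 2·41 + 3·35 + 1·18 + 4·12 + 3·5 = 10 + 82 + 105 + 18 + 48 + 15 = 278; overall_B = 278/15 = 18.5333.
Difference = 30.6000 − 18.5333 = 12.0667 ≈ 12.1.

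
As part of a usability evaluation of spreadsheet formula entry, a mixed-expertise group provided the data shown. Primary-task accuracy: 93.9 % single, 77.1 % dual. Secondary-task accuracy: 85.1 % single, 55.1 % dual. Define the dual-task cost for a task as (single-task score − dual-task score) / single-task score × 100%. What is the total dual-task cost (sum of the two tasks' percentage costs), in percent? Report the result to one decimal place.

Primary cost = (93.9 − 77.1) / 93.9 × 100% = 17.8914%.
Secondary cost = (85.1 − 55.1) / 85.1 × 100% = 35.2526%.
Total = 17.8914% + 35.2526% = 53.1440% ≈ 53.1%.

53.1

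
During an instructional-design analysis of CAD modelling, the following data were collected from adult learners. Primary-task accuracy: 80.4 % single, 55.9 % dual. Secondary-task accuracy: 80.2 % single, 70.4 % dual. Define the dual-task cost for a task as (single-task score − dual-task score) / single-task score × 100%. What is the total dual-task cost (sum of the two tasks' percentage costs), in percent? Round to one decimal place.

Primary cost = (80.4 − 55.9) / 80.4 × 100% = 30.4726%.
Secondary cost = (80.2 − 70.4) / 80.2 × 100% = 12.2195%.
Total = 30.4726% + 12.2195% = 42.6921% ≈ 42.7%.

42.7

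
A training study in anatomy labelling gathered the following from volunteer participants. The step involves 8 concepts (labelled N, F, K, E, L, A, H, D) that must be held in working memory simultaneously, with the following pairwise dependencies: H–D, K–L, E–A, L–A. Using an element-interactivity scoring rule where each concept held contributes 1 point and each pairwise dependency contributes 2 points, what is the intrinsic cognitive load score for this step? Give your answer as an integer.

Count of concepts held simultaneously: 8.
Count of pairwise dependencies listed: 4.
Element contribution: 8 × 1 = 8.
Interaction contribution: 4 × 2 = 8.
Intrinsic load = 8 + 8 = 16.

16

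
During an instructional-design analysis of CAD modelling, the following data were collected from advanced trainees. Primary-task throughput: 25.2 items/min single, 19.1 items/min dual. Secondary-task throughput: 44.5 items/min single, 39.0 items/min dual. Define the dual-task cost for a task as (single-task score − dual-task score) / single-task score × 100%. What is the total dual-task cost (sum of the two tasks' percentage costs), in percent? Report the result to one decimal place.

36.6

Primary cost = (25.2 − 19.1) / 25.2 × 100% = 24.2063%.
Secondary cost = (44.5 − 39.0) / 44.5 × 100% = 12.3596%.
Total = 24.2063% + 12.3596% = 36.5659% ≈ 36.6%.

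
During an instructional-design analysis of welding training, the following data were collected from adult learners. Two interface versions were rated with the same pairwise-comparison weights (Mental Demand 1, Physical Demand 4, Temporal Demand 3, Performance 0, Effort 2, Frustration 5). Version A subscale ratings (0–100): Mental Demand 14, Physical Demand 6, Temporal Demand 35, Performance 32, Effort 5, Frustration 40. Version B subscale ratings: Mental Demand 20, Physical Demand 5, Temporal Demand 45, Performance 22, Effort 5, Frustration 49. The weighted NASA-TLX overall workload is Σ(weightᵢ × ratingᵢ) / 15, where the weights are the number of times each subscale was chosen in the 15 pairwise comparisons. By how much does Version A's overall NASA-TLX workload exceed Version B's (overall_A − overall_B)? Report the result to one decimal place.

Version A weighted sum = 1·14 + 4·6 + 3·35 + 0·32 + 2·5 + 5·40 = 14 + 24 + 105 + 0 + 10 + 200 = 353; overall_A = 353/15 = 23.5333.
Version B weighted sum = 1·20 + 4·5 + 3·45 + 0·22 + 2·5 + 5·49 = 20 + 20 + 135 + 0 + 10 + 245 = 430; overall_B = 430/15 = 28.6667.
Difference = 23.5333 − 28.6667 = -5.1334 ≈ -5.1.

-5.1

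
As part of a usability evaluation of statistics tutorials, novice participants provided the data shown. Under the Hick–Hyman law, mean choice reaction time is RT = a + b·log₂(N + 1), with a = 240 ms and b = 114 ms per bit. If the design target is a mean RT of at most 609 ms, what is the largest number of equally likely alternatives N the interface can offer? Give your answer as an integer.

Set 240 + 114·log₂(N + 1) ≤ 609.
log₂(N + 1) ≤ (609 − 240) / 114 = 3.2368.
N + 1 ≤ 2^3.2368 = 9.4270.
N ≤ 8.4270, so the largest integer N is 8.

8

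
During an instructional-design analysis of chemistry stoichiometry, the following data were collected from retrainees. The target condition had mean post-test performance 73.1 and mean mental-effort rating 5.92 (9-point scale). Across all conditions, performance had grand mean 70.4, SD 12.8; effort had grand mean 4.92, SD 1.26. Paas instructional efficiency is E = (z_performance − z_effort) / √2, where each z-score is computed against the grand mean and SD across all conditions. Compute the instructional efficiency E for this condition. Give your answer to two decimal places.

z_performance = (73.1 − 70.4) / 12.8 = 2.7000 / 12.8 = 0.2109.
z_effort = (5.92 − 4.92) / 1.26 = 1.0000 / 1.26 = 0.7937.
z_P − z_E = 0.2109 − 0.7937 = -0.5828.
E = -0.5828 / √2 = -0.5828 / 1.41421 = -0.4121 ≈ -0.41.

-0.41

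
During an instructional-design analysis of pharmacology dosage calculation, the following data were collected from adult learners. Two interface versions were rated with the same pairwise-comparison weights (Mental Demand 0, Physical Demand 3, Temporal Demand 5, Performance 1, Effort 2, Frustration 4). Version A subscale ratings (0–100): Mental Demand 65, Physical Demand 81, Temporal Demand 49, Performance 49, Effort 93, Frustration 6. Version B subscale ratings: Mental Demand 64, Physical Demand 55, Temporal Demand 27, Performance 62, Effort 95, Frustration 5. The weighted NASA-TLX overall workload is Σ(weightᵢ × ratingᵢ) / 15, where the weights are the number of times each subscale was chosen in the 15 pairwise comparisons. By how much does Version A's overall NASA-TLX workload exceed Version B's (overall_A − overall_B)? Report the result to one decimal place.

11.7

Version A weighted sum = 0·65 + 3·81 + 5·49 + 1·49 + 2·93 + 4·6 = 0 + 243 + 245 + 49 + 186 + 24 = 747; overall_A = 747/15 = 49.8000.
Version B weighted sum = 0·64 + 3·55 + 5·27 + 1·62 + 2·95 + 4·5 = 0 + 165 + 135 + 62 + 190 + 20 = 572; overall_B = 572/15 = 38.1333.
Difference = 49.8000 − 38.1333 = 11.6667 ≈ 11.7.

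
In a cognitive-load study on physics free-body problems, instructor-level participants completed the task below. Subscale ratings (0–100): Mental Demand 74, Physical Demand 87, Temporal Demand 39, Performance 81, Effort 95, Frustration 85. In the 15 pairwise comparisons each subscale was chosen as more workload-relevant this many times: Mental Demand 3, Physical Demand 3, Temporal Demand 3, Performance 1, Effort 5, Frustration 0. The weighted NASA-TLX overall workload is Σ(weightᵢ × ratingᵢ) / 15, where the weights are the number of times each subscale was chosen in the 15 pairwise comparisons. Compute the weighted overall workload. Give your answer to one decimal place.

The tallies are the weights (they sum to 15).
Weighted sum = 3·74 + 3·87 + 3·39 + 1·81 + 5·95 + 0·85
            = 222 + 261 + 117 + 81 + 475 + 0 = 1156.
Overall workload = 1156 / 15 = 77.0667 ≈ 77.1.

77.1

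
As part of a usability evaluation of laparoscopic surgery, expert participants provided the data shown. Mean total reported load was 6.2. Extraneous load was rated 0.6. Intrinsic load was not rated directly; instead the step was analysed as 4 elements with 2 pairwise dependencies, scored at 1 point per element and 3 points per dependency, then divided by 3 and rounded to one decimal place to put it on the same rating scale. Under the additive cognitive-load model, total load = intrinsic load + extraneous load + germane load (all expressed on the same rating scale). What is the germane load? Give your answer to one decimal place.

2.3

Intrinsic (element-interactivity): (4 × 1 + 2 × 3) / 3 = 10 / 3 = 3.3333 → 3.3.
germane load = total − intrinsic − extraneous
             = 6.2 − 3.3 − 0.6 = 2.3.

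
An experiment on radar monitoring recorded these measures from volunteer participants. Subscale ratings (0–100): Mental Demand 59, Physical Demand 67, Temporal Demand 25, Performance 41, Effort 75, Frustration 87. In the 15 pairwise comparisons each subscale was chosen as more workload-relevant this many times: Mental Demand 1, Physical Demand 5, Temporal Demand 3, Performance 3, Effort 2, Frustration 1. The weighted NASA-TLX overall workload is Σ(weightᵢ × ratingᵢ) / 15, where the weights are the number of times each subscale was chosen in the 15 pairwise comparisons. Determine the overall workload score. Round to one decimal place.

55.3

The tallies are the weights (they sum to 15).
Weighted sum = 1·59 + 5·67 + 3·25 + 3·41 + 2·75 + 1·87
            = 59 + 335 + 75 + 123 + 150 + 87 = 829.
Overall workload = 829 / 15 = 55.2667 ≈ 55.3.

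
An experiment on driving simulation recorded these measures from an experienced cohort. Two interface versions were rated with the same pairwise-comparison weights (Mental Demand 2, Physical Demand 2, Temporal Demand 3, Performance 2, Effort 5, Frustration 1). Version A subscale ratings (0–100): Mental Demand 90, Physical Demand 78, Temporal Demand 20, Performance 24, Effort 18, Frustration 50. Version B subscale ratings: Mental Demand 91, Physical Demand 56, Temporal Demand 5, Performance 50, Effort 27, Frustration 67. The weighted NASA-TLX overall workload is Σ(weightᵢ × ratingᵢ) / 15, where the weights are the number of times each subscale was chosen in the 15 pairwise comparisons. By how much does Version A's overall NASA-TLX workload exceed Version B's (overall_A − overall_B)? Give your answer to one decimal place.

-1.8

Version A weighted sum = 2·90 + 2·78 + 3·20 + 2·24 + 5·18 + 1·50 = 180 + 156 + 60 + 48 + 90 + 50 = 584; overall_A = 584/15 = 38.9333.
Version B weighted sum = 2·91 + 2·56 + 3·5 + 2·50 + 5·27 + 1·67 = 182 + 112 + 15 + 100 + 135 + 67 = 611; overall_B = 611/15 = 40.7333.
Difference = 38.9333 − 40.7333 = -1.8000 ≈ -1.8.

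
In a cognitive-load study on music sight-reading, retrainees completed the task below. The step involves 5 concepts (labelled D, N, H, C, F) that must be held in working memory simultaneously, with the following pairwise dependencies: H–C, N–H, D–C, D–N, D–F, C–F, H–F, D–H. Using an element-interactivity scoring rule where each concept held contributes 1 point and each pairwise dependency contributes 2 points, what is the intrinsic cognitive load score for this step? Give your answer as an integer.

21

Count of concepts held simultaneously: 5.
Count of pairwise dependencies listed: 8.
Element contribution: 5 × 1 = 5.
Interaction contribution: 8 × 2 = 16.
Intrinsic load = 5 + 16 = 21.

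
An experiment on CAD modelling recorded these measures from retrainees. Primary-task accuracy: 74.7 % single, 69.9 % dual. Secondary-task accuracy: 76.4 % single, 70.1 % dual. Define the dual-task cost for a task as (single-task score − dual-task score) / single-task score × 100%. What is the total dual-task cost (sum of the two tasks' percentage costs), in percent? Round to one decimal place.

14.7

Primary cost = (74.7 − 69.9) / 74.7 × 100% = 6.4257%.
Secondary cost = (76.4 − 70.1) / 76.4 × 100% = 8.2461%.
Total = 6.4257% + 8.2461% = 14.6718% ≈ 14.7%.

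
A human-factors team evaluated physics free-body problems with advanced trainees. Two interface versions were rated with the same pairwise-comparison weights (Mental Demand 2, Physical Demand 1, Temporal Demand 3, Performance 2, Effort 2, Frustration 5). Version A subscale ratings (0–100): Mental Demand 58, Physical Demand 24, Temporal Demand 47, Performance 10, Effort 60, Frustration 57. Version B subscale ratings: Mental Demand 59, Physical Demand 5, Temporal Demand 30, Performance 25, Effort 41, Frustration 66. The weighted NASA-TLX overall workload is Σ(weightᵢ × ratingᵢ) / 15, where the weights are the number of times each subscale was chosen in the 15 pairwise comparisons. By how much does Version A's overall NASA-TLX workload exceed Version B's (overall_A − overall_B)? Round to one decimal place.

2.1

Version A weighted sum = 2·58 + 1·24 + 3·47 + 2·10 + 2·60 + 5·57 = 116 + 24 + 141 + 20 + 120 + 285 = 706; overall_A = 706/15 = 47.0667.
Version B weighted sum = 2·59 + 1·5 + 3·30 + 2·25 + 2·41 + 5·66 = 118 + 5 + 90 + 50 + 82 + 330 = 675; overall_B = 675/15 = 45.0000.
Difference = 47.0667 − 45.0000 = 2.0667 ≈ 2.1.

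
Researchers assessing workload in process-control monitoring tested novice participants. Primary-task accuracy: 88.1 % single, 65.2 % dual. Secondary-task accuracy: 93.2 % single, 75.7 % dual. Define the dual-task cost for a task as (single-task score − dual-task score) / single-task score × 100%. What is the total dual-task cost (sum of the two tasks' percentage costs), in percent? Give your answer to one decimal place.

44.8

Primary cost = (88.1 − 65.2) / 88.1 × 100% = 25.9932%.
Secondary cost = (93.2 − 75.7) / 93.2 × 100% = 18.7768%.
Total = 25.9932% + 18.7768% = 44.7700% ≈ 44.8%.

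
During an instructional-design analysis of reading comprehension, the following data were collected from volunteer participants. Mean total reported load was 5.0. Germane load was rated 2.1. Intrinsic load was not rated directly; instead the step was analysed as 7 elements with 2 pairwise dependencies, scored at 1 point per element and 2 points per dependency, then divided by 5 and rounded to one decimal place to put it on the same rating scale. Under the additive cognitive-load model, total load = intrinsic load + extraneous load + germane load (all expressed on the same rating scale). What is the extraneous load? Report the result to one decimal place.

0.7

Intrinsic (element-interactivity): (7 × 1 + 2 × 2) / 5 = 11 / 5 = 2.2000 → 2.2.
extraneous load = total − intrinsic − germane
             = 5.0 − 2.2 − 2.1 = 0.7.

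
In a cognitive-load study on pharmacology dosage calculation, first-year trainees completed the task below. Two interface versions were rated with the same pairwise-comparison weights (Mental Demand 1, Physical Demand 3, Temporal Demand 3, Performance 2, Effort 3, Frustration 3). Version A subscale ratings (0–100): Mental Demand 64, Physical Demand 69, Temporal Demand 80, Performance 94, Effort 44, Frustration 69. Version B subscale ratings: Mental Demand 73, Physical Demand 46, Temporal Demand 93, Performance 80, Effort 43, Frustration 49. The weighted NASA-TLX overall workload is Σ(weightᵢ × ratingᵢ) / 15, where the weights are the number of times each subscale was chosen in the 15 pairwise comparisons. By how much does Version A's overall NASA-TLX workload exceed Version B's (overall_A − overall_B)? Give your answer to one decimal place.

7.5

Version A weighted sum = 1·64 + 3·69 + 3·80 + 2·94 + 3·44 + 3·69 = 64 + 207 + 240 + 188 + 132 + 207 = 1038; overall_A = 1038/15 = 69.2000.
Version B weighted sum = 1·73 + 3·46 + 3·93 + 2·80 + 3·43 + 3·49 = 73 + 138 + 279 + 160 + 129 + 147 = 926; overall_B = 926/15 = 61.7333.
Difference = 69.2000 − 61.7333 = 7.4667 ≈ 7.5.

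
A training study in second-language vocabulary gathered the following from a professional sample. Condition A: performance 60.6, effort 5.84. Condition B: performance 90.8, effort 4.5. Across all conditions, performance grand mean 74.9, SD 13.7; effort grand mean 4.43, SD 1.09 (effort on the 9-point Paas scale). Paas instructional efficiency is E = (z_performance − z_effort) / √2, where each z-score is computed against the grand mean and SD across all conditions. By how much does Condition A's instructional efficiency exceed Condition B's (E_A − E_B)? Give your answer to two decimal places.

Condition A: z_P = (60.6 − 74.9)/13.7 = -1.0438; z_E = (5.84 − 4.43)/1.09 = 1.2936; E_A = (-1.0438 − 1.2936)/√2 = -1.6528.
Condition B: z_P = (90.8 − 74.9)/13.7 = 1.1606; z_E = (4.5 − 4.43)/1.09 = 0.0642; E_B = (1.1606 − 0.0642)/√2 = 0.7753.
E_A − E_B = -1.6528 − 0.7753 = -2.4281 ≈ -2.43.

-2.43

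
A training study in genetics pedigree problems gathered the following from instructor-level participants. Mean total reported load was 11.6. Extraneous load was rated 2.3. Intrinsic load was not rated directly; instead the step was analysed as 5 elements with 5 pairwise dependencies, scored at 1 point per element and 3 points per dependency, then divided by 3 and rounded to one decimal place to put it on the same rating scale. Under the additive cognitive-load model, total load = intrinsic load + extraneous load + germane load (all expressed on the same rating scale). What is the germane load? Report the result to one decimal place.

2.6

Intrinsic (element-interactivity): (5 × 1 + 5 × 3) / 3 = 20 / 3 = 6.6667 → 6.7.
germane load = total − intrinsic − extraneous
             = 11.6 − 6.7 − 2.3 = 2.6.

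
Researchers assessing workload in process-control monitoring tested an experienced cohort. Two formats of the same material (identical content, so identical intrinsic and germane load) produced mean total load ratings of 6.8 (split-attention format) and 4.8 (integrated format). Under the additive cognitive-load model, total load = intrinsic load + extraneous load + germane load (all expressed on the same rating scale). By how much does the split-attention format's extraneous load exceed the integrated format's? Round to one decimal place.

2.0

Intrinsic and germane load are equal across formats, so the difference in total load equals the difference in extraneous load.
Extraneous-load difference = 6.8 − 4.8 = 2.0.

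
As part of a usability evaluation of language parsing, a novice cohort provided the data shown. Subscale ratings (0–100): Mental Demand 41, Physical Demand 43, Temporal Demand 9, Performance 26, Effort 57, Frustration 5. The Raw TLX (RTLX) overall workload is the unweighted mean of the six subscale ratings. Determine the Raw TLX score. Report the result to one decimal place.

Sum of ratings = 41 + 43 + 9 + 26 + 57 + 5 = 181.
RTLX = 181 / 6 = 30.1667 ≈ 30.2.

30.2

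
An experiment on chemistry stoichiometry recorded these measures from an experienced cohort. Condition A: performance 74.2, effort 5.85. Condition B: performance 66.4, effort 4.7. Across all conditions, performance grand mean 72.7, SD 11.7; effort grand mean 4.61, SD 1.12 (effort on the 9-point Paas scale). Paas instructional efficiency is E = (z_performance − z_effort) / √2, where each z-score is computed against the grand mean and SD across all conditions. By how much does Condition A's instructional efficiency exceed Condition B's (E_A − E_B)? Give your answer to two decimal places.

-0.25

Condition A: z_P = (74.2 − 72.7)/11.7 = 0.1282; z_E = (5.85 − 4.61)/1.12 = 1.1071; E_A = (0.1282 − 1.1071)/√2 = -0.6922.
Condition B: z_P = (66.4 − 72.7)/11.7 = -0.5385; z_E = (4.7 − 4.61)/1.12 = 0.0804; E_B = (-0.5385 − 0.0804)/√2 = -0.4376.
E_A − E_B = -0.6922 − (-0.4376) = -0.2546 ≈ -0.25.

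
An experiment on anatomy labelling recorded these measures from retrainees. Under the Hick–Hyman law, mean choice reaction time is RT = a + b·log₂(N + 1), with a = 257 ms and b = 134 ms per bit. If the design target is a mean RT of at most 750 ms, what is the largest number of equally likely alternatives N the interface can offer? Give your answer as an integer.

11

Set 257 + 134·log₂(N + 1) ≤ 750.
log₂(N + 1) ≤ (750 − 257) / 134 = 3.6791.
N + 1 ≤ 2^3.6791 = 12.8091.
N ≤ 11.8091, so the largest integer N is 11.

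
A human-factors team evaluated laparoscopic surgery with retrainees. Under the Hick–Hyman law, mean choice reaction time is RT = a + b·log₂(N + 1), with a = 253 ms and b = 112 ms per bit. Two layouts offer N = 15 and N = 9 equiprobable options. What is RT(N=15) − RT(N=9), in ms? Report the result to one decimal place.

75.9

RT(15) = 253 + 112·log₂(16) = 253 + 112·4.0000 = 701.0000 ms.
RT(9) = 253 + 112·log₂(10) = 253 + 112·3.3219 = 625.0528 ms.
Difference = 701.0000 − 625.0528 = 75.9472 ≈ 75.9 ms.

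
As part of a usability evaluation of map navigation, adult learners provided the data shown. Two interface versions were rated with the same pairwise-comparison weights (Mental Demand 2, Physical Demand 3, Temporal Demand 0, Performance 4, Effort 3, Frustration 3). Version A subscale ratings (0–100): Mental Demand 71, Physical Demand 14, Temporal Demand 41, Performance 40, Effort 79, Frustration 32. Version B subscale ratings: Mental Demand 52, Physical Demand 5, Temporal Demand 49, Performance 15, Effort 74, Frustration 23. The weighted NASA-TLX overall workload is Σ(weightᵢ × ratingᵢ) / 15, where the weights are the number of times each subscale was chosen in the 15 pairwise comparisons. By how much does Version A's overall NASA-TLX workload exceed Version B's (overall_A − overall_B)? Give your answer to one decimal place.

Version A weighted sum = 2·71 + 3·14 + 0·41 + 4·40 + 3·79 + 3·32 = 142 + 42 + 0 + 160 + 237 + 96 = 677; overall_A = 677/15 = 45.1333.
Version B weighted sum = 2·52 + 3·5 + 0·49 + 4·15 + 3·74 + 3·23 = 104 + 15 + 0 + 60 + 222 + 69 = 470; overall_B = 470/15 = 31.3333.
Difference = 45.1333 − 31.3333 = 13.8000 ≈ 13.8.

13.8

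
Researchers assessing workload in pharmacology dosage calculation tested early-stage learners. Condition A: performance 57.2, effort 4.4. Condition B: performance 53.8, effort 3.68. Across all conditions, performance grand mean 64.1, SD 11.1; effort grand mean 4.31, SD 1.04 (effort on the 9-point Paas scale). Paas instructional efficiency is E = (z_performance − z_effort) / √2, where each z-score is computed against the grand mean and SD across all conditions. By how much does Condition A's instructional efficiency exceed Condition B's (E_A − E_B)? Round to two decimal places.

-0.27

Condition A: z_P = (57.2 − 64.1)/11.1 = -0.6216; z_E = (4.4 − 4.31)/1.04 = 0.0865; E_A = (-0.6216 − 0.0865)/√2 = -0.5007.
Condition B: z_P = (53.8 − 64.1)/11.1 = -0.9279; z_E = (3.68 − 4.31)/1.04 = -0.6058; E_B = (-0.9279 − (-0.6058))/√2 = -0.2278.
E_A − E_B = -0.5007 − (-0.2278) = -0.2729 ≈ -0.27.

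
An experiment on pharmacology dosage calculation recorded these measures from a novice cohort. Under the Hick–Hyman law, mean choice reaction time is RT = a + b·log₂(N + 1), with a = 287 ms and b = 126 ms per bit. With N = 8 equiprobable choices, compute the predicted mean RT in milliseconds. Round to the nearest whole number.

log₂(8 + 1) = log₂(9) = 3.1699.
RT = 287 + 126 × 3.1699 = 287 + 399.4074 = 686.4074 ms.
≈ 686 ms.

686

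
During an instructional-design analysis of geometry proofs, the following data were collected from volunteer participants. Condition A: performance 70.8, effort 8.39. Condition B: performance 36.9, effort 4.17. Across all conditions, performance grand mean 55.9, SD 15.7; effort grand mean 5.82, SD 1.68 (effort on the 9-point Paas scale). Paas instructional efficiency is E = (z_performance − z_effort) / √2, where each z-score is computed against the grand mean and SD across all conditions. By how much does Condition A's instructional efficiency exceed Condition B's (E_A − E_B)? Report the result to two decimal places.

Condition A: z_P = (70.8 − 55.9)/15.7 = 0.9490; z_E = (8.39 − 5.82)/1.68 = 1.5298; E_A = (0.9490 − 1.5298)/√2 = -0.4107.
Condition B: z_P = (36.9 − 55.9)/15.7 = -1.2102; z_E = (4.17 − 5.82)/1.68 = -0.9821; E_B = (-1.2102 − (-0.9821))/√2 = -0.1613.
E_A − E_B = -0.4107 − (-0.1613) = -0.2494 ≈ -0.25.

-0.25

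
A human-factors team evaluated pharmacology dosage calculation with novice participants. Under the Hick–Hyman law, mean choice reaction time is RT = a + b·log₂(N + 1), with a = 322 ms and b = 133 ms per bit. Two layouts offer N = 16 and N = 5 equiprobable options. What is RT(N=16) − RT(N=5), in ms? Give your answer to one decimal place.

RT(16) = 322 + 133·log₂(17) = 322 + 133·4.0875 = 865.6375 ms.
RT(5) = 322 + 133·log₂(6) = 322 + 133·2.5850 = 665.8050 ms.
Difference = 865.6375 − 665.8050 = 199.8325 ≈ 199.8 ms.

199.8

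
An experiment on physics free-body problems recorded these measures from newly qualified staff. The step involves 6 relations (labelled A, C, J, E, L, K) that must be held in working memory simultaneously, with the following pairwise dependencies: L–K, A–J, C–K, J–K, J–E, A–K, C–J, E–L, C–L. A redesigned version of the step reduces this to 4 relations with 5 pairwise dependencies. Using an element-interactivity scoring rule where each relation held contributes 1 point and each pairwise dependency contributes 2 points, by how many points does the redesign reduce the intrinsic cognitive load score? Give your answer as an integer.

10

Original: 6 × 1 + 9 × 2 = 6 + 18 = 24.
Redesigned: 4 × 1 + 5 × 2 = 4 + 10 = 14.
Reduction = 24 − 14 = 10.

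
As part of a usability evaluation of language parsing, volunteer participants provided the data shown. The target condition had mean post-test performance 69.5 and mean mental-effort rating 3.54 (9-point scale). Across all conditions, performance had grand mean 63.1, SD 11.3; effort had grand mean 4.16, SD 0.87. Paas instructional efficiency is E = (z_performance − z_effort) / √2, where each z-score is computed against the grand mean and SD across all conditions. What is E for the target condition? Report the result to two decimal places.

z_performance = (69.5 − 63.1) / 11.3 = 6.4000 / 11.3 = 0.5664.
z_effort = (3.54 − 4.16) / 0.87 = -0.6200 / 0.87 = -0.7126.
z_P − z_E = 0.5664 − (-0.7126) = 1.2790.
E = 1.2790 / √2 = 1.2790 / 1.41421 = 0.9044 ≈ 0.90.

0.90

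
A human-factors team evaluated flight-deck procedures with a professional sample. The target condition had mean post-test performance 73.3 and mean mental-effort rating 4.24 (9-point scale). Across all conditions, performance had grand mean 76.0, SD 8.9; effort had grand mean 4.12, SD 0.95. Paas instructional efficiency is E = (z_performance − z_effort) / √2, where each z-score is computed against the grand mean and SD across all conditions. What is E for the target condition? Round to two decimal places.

-0.30

z_performance = (73.3 − 76.0) / 8.9 = -2.7000 / 8.9 = -0.3034.
z_effort = (4.24 − 4.12) / 0.95 = 0.1200 / 0.95 = 0.1263.
z_P − z_E = -0.3034 − 0.1263 = -0.4297.
E = -0.4297 / √2 = -0.4297 / 1.41421 = -0.3038 ≈ -0.30.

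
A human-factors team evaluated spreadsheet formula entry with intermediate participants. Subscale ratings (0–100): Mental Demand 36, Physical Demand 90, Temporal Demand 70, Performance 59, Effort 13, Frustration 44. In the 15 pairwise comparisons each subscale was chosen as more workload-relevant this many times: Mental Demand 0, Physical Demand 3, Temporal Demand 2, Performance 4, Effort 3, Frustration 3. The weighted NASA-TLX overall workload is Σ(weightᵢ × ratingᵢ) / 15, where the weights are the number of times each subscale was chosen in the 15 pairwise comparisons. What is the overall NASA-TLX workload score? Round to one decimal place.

The tallies are the weights (they sum to 15).
Weighted sum = 0·36 + 3·90 + 2·70 + 4·59 + 3·13 + 3·44
            = 0 + 270 + 140 + 236 + 39 + 132 = 817.
Overall workload = 817 / 15 = 54.4667 ≈ 54.5.

54.5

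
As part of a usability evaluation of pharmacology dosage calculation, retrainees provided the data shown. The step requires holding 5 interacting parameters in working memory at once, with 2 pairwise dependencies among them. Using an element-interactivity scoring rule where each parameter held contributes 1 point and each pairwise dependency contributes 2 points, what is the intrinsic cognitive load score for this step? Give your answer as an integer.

9

Element contribution: 5 × 1 = 5.
Interaction contribution: 2 × 2 = 4.
Intrinsic load = 5 + 4 = 9.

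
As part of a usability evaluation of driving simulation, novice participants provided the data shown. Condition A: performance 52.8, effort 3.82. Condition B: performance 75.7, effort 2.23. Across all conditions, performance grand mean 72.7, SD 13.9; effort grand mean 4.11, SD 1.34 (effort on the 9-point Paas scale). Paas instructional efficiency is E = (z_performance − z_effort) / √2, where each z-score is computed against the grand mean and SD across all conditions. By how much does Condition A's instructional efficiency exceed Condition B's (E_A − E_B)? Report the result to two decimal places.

-2.00

Condition A: z_P = (52.8 − 72.7)/13.9 = -1.4317; z_E = (3.82 − 4.11)/1.34 = -0.2164; E_A = (-1.4317 − (-0.2164))/√2 = -0.8593.
Condition B: z_P = (75.7 − 72.7)/13.9 = 0.2158; z_E = (2.23 − 4.11)/1.34 = -1.4030; E_B = (0.2158 − (-1.4030))/√2 = 1.1447.
E_A − E_B = -0.8593 − 1.1447 = -2.0040 ≈ -2.00.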